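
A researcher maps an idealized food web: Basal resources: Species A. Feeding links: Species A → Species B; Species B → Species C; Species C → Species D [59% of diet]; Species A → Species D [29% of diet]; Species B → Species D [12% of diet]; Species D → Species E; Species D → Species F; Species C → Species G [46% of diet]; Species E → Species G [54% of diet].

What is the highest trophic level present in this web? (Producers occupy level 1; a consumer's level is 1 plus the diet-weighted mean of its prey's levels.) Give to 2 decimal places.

Species B: 1 + 1 = 2
Species C: 1 + 2 = 3
Species D: 1 + (0.59×3 + 0.29×1 + 0.12×2) = 3.3
Species E: 1 + 3.3 = 4.3
Species F: 1 + 3.3 = 4.3
Species G: 1 + (0.46×3 + 0.54×4.3) = 4.702

4.70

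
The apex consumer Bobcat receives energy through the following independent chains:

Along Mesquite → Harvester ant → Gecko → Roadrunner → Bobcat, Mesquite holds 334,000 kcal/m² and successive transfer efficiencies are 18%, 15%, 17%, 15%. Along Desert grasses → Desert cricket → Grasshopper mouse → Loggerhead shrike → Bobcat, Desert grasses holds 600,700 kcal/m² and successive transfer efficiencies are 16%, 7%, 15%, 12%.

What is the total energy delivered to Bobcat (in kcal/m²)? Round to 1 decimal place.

Via Mesquite: 334000 × 0.18 × 0.15 × 0.17 × 0.15 = 229.959 kcal/m²
Via Desert grasses: 600700 × 0.16 × 0.07 × 0.15 × 0.12 = 121.10112 kcal/m²
Total at Bobcat: 229.959 + 121.10112 = 351.06012 kcal/m²

351.1 kcal/m²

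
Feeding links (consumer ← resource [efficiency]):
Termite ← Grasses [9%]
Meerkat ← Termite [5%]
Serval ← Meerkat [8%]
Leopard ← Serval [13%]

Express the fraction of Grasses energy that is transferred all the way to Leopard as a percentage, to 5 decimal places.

0.00468%

Product of link efficiencies: 0.09 × 0.05 × 0.08 × 0.13 = 0.0000468
As a percentage: 0.0000468 × 100 = 0.00468%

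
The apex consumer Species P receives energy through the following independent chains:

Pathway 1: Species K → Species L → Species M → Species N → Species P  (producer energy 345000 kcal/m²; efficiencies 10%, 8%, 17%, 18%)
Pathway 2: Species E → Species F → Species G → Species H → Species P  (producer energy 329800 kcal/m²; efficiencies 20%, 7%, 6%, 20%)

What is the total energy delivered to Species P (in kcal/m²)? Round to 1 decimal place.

139.9 kcal/m²

Pathway 1: 345000 × 0.1 × 0.08 × 0.17 × 0.18 = 84.456 kcal/m²
Pathway 2: 329800 × 0.2 × 0.07 × 0.06 × 0.2 = 55.4064 kcal/m²
Total at Species P: 84.456 + 55.4064 = 139.8624 kcal/m²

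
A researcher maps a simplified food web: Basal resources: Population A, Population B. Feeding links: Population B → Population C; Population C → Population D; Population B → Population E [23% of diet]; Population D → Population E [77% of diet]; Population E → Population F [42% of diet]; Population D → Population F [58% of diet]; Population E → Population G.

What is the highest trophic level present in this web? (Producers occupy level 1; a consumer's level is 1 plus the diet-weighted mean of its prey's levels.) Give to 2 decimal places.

Population C: 1 + 1 = 2
Population D: 1 + 2 = 3
Population E: 1 + (0.23×1 + 0.77×3) = 3.54
Population F: 1 + (0.42×3.54 + 0.58×3) = 4.2268
Population G: 1 + 3.54 = 4.54

4.54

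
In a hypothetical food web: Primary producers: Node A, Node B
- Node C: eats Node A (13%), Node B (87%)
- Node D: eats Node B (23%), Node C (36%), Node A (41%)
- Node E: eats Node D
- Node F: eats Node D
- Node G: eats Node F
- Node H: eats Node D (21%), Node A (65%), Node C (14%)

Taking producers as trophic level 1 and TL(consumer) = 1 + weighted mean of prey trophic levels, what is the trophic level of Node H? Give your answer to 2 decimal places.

2.43

Node C: 1 + (0.13×1 + 0.87×1) = 2
Node D: 1 + (0.23×1 + 0.36×2 + 0.41×1) = 2.36
Node E: 1 + 2.36 = 3.36
Node F: 1 + 2.36 = 3.36
Node G: 1 + 3.36 = 4.36
Node H: 1 + (0.21×2.36 + 0.65×1 + 0.14×2) = 2.4256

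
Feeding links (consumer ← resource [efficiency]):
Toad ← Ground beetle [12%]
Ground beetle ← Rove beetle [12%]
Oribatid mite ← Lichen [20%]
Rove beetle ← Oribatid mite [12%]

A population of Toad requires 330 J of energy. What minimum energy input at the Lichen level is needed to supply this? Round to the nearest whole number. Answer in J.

954861 J

Cumulative transfer efficiency: 0.2 × 0.12 × 0.12 × 0.12 = 0.0003456
Lichen energy = 330 / 0.0003456 = 954861 J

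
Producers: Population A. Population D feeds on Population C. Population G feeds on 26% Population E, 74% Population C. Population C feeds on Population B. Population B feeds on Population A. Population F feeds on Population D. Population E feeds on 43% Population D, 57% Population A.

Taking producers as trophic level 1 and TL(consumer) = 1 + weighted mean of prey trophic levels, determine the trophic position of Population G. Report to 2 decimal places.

4.08

Population B: 1 + 1 = 2
Population C: 1 + 2 = 3
Population D: 1 + 3 = 4
Population E: 1 + (0.43×4 + 0.57×1) = 3.29
Population F: 1 + 4 = 5
Population G: 1 + (0.26×3.29 + 0.74×3) = 4.0754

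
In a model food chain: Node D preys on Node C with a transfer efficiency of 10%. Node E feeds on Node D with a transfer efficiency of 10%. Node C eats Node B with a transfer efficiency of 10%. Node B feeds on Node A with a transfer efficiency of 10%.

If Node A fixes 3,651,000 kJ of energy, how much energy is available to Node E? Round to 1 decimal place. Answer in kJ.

365.1 kJ

Node B: 3651000 × 0.1 = 365100 kJ
Node C: 365100 × 0.1 = 36510 kJ
Node D: 36510 × 0.1 = 3651 kJ
Node E: 3651 × 0.1 = 365.1 kJ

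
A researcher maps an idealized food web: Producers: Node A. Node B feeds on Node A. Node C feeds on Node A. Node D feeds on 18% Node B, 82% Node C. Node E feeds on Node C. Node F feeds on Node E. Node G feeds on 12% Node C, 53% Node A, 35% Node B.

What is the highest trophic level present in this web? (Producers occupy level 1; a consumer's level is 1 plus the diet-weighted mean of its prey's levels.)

4

Node B: 1 + 1 = 2
Node C: 1 + 1 = 2
Node D: 1 + (0.18×2 + 0.82×2) = 3
Node E: 1 + 2 = 3
Node F: 1 + 3 = 4
Node G: 1 + (0.12×2 + 0.53×1 + 0.35×2) = 2.47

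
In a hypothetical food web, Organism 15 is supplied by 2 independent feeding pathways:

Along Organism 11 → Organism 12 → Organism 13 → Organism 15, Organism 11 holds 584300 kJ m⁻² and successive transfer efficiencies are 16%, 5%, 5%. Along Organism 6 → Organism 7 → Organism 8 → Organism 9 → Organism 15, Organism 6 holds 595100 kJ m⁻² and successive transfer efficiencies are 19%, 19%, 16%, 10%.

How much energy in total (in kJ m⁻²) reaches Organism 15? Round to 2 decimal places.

577.45 kJ m⁻²

Via Organism 11: 584300 × 0.16 × 0.05 × 0.05 = 233.72 kJ m⁻²
Via Organism 6: 595100 × 0.19 × 0.19 × 0.16 × 0.1 = 343.72976 kJ m⁻²
Total at Organism 15: 233.72 + 343.72976 = 577.44976 kJ m⁻²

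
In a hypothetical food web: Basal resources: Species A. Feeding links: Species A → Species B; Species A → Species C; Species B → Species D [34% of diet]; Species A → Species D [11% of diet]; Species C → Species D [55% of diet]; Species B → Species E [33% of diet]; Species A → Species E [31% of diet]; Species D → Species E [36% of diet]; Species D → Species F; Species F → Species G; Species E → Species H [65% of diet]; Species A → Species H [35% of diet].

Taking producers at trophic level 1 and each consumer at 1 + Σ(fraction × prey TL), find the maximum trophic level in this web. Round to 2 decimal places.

Species B: 1 + 1 = 2
Species C: 1 + 1 = 2
Species D: 1 + (0.34×2 + 0.11×1 + 0.55×2) = 2.89
Species E: 1 + (0.33×2 + 0.31×1 + 0.36×2.89) = 3.0104
Species F: 1 + 2.89 = 3.89
Species G: 1 + 3.89 = 4.89
Species H: 1 + (0.65×3.0104 + 0.35×1) = 3.30676

4.89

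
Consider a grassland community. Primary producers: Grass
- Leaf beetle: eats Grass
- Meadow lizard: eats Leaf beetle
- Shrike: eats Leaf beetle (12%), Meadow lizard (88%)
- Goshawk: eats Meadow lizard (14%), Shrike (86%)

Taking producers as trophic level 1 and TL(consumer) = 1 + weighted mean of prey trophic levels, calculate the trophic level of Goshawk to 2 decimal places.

Leaf beetle: 1 + 1 = 2
Meadow lizard: 1 + 2 = 3
Shrike: 1 + (0.12×2 + 0.88×3) = 3.88
Goshawk: 1 + (0.14×3 + 0.86×3.88) = 4.7568

4.76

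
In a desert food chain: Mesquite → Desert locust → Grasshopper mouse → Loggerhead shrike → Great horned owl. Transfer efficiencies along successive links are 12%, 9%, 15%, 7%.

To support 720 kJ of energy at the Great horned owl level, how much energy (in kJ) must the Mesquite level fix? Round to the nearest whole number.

Cumulative transfer efficiency: 0.12 × 0.09 × 0.15 × 0.07 = 0.0001134
Mesquite energy = 720 / 0.0001134 = 6349206 kJ

6349206 kJ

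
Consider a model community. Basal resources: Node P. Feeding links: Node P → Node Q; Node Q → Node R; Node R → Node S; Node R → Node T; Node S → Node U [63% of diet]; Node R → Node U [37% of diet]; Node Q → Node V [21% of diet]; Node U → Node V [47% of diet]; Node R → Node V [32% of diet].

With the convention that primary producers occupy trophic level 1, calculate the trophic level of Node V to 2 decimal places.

Node Q: 1 + 1 = 2
Node R: 1 + 2 = 3
Node S: 1 + 3 = 4
Node T: 1 + 3 = 4
Node U: 1 + (0.63×4 + 0.37×3) = 4.63
Node V: 1 + (0.21×2 + 0.47×4.63 + 0.32×3) = 4.5561

4.56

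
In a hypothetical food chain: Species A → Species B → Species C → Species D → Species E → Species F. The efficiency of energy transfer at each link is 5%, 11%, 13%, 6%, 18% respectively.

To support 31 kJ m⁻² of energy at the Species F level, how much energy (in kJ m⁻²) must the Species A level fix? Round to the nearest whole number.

Cumulative transfer efficiency: 0.05 × 0.11 × 0.13 × 0.06 × 0.18 = 0.000007722
Species A energy = 31 / 0.000007722 = 4014504 kJ m⁻²

4014504 kJ m⁻²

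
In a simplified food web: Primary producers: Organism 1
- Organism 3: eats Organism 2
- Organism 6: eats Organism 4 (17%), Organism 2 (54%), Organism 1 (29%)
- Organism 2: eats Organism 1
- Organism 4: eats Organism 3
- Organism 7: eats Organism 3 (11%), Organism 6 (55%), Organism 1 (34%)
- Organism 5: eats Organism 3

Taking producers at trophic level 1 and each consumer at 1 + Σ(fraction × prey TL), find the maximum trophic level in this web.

Organism 2: 1 + 1 = 2
Organism 3: 1 + 2 = 3
Organism 4: 1 + 3 = 4
Organism 5: 1 + 3 = 4
Organism 6: 1 + (0.17×4 + 0.54×2 + 0.29×1) = 3.05
Organism 7: 1 + (0.11×3 + 0.55×3.05 + 0.34×1) = 3.3475

4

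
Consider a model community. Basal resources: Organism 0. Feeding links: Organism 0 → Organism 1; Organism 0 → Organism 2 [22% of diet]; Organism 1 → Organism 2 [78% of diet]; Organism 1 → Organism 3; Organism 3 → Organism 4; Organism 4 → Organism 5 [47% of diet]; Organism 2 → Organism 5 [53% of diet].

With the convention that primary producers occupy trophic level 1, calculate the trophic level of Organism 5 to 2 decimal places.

Organism 1: 1 + 1 = 2
Organism 2: 1 + (0.22×1 + 0.78×2) = 2.78
Organism 3: 1 + 2 = 3
Organism 4: 1 + 3 = 4
Organism 5: 1 + (0.47×4 + 0.53×2.78) = 4.3534

4.35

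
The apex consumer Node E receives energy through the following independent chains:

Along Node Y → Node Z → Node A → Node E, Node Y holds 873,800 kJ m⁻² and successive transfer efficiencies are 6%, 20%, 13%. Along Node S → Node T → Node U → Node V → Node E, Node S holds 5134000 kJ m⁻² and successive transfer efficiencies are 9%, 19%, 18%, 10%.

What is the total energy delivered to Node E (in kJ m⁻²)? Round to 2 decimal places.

2943.37 kJ m⁻²

Via Node Y: 873800 × 0.06 × 0.2 × 0.13 = 1363.128 kJ m⁻²
Via Node S: 5134000 × 0.09 × 0.19 × 0.18 × 0.1 = 1580.2452 kJ m⁻²
Total at Node E: 1363.128 + 1580.2452 = 2943.3732 kJ m⁻²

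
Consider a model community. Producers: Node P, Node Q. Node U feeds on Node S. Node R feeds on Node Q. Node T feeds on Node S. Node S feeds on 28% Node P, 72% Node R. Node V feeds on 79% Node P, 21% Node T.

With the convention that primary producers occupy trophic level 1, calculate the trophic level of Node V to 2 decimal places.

Node R: 1 + 1 = 2
Node S: 1 + (0.28×1 + 0.72×2) = 2.72
Node T: 1 + 2.72 = 3.72
Node U: 1 + 2.72 = 3.72
Node V: 1 + (0.79×1 + 0.21×3.72) = 2.5712

2.57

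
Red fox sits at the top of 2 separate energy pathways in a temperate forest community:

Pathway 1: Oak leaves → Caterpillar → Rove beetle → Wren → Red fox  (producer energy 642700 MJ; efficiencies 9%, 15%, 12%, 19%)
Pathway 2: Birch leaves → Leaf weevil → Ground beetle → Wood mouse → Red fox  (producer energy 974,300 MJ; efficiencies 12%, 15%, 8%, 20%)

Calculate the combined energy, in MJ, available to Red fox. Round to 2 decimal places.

478.42 MJ

Pathway 1: 642700 × 0.09 × 0.15 × 0.12 × 0.19 = 197.82306 MJ
Pathway 2: 974300 × 0.12 × 0.15 × 0.08 × 0.2 = 280.5984 MJ
Total at Red fox: 197.82306 + 280.5984 = 478.42146 MJ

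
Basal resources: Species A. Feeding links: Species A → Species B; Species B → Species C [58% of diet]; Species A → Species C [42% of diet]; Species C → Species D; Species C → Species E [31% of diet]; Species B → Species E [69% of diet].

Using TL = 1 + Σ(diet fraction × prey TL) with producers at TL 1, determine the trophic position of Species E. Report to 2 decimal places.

Species B: 1 + 1 = 2
Species C: 1 + (0.58×2 + 0.42×1) = 2.58
Species D: 1 + 2.58 = 3.58
Species E: 1 + (0.31×2.58 + 0.69×2) = 3.1798

3.18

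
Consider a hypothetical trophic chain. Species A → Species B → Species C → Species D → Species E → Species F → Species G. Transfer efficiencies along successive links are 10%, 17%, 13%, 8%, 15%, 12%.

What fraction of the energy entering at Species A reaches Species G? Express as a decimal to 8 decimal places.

Product of link efficiencies: 0.1 × 0.17 × 0.13 × 0.08 × 0.15 × 0.12 = 0.0000031824

0.00000318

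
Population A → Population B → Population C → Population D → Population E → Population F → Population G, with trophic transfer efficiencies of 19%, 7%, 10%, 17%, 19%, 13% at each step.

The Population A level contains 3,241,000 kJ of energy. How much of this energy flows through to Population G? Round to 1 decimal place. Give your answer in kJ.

Population B: 3241000 × 0.19 = 615790 kJ
Population C: 615790 × 0.07 = 43105.3 kJ
Population D: 43105.3 × 0.1 = 4310.53 kJ
Population E: 4310.53 × 0.17 = 732.7901 kJ
Population F: 732.7901 × 0.19 = 139.230119 kJ
Population G: 139.230119 × 0.13 = 18.09991547 kJ

18.1 kJ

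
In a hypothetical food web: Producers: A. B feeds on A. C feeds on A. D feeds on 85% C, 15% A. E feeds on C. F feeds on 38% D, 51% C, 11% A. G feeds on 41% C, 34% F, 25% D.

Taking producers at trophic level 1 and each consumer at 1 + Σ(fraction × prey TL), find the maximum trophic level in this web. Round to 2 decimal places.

3.62

B: 1 + 1 = 2
C: 1 + 1 = 2
D: 1 + (0.85×2 + 0.15×1) = 2.85
E: 1 + 2 = 3
F: 1 + (0.38×2.85 + 0.51×2 + 0.11×1) = 3.213
G: 1 + (0.41×2 + 0.34×3.213 + 0.25×2.85) = 3.62492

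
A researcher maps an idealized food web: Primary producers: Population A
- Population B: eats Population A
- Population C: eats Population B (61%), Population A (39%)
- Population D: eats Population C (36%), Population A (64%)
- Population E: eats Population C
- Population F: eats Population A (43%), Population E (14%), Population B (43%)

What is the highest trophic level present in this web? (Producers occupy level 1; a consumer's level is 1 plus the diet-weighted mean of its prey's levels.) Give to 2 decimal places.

3.61

Population B: 1 + 1 = 2
Population C: 1 + (0.61×2 + 0.39×1) = 2.61
Population D: 1 + (0.36×2.61 + 0.64×1) = 2.5796
Population E: 1 + 2.61 = 3.61
Population F: 1 + (0.43×1 + 0.14×3.61 + 0.43×2) = 2.7954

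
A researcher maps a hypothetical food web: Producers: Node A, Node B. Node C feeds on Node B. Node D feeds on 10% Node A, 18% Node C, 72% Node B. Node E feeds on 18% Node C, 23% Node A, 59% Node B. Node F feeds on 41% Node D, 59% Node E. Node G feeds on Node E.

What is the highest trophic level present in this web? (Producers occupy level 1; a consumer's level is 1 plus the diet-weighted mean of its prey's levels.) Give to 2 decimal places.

3.18

Node C: 1 + 1 = 2
Node D: 1 + (0.1×1 + 0.18×2 + 0.72×1) = 2.18
Node E: 1 + (0.18×2 + 0.23×1 + 0.59×1) = 2.18
Node F: 1 + (0.41×2.18 + 0.59×2.18) = 3.18
Node G: 1 + 2.18 = 3.18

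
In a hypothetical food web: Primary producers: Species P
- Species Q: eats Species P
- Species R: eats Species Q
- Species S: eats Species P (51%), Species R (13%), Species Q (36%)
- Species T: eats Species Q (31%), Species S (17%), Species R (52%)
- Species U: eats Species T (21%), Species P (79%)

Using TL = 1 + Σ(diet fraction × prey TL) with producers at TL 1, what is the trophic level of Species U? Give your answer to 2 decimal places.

Species Q: 1 + 1 = 2
Species R: 1 + 2 = 3
Species S: 1 + (0.51×1 + 0.13×3 + 0.36×2) = 2.62
Species T: 1 + (0.31×2 + 0.17×2.62 + 0.52×3) = 3.6254
Species U: 1 + (0.21×3.6254 + 0.79×1) = 2.551334

2.55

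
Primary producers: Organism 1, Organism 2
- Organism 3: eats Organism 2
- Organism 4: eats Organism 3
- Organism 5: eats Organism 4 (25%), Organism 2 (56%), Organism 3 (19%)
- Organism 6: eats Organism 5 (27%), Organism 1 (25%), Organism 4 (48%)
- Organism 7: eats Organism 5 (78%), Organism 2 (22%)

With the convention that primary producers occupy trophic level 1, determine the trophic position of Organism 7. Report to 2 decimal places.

3.32

Organism 3: 1 + 1 = 2
Organism 4: 1 + 2 = 3
Organism 5: 1 + (0.25×3 + 0.56×1 + 0.19×2) = 2.69
Organism 6: 1 + (0.27×2.69 + 0.25×1 + 0.48×3) = 3.4163
Organism 7: 1 + (0.78×2.69 + 0.22×1) = 3.3182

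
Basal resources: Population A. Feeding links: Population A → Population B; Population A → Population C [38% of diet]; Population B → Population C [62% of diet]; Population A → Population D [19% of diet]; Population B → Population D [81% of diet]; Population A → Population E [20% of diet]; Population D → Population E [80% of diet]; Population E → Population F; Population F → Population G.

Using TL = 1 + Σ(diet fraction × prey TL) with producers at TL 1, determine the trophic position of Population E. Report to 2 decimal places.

3.45

Population B: 1 + 1 = 2
Population C: 1 + (0.38×1 + 0.62×2) = 2.62
Population D: 1 + (0.19×1 + 0.81×2) = 2.81
Population E: 1 + (0.2×1 + 0.8×2.81) = 3.448
Population F: 1 + 3.448 = 4.448
Population G: 1 + 4.448 = 5.448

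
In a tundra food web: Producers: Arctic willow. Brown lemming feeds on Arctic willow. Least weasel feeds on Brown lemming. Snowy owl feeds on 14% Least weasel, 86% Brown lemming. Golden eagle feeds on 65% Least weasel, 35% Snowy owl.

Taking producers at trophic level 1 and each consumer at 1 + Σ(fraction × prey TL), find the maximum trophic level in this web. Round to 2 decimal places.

4.05

Brown lemming: 1 + 1 = 2
Least weasel: 1 + 2 = 3
Snowy owl: 1 + (0.14×3 + 0.86×2) = 3.14
Golden eagle: 1 + (0.65×3 + 0.35×3.14) = 4.049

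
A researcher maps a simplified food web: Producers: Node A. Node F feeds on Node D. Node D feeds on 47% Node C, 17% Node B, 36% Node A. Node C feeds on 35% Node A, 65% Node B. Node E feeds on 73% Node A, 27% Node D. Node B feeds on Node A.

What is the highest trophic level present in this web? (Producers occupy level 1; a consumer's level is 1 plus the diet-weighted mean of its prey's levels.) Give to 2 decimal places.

Node B: 1 + 1 = 2
Node C: 1 + (0.35×1 + 0.65×2) = 2.65
Node D: 1 + (0.47×2.65 + 0.17×2 + 0.36×1) = 2.9455
Node E: 1 + (0.73×1 + 0.27×2.9455) = 2.525285
Node F: 1 + 2.9455 = 3.9455

3.95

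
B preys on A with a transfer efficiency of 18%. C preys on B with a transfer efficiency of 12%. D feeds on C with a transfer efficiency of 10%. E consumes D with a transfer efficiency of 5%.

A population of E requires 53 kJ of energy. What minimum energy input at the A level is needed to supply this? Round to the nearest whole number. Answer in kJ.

490741 kJ

Cumulative transfer efficiency: 0.18 × 0.12 × 0.1 × 0.05 = 0.000108
A energy = 53 / 0.000108 = 490741 kJ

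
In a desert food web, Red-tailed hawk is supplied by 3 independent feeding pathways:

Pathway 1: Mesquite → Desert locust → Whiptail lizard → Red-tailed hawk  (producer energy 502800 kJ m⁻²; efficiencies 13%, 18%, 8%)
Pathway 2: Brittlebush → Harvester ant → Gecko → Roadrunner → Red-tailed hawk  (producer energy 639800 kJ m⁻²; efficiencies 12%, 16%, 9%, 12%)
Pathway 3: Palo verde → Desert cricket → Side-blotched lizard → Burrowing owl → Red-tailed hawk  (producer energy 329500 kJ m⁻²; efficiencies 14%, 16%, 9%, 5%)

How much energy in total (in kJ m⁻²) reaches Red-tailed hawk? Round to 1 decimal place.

1107.1 kJ m⁻²

Pathway 1: 502800 × 0.13 × 0.18 × 0.08 = 941.2416 kJ m⁻²
Pathway 2: 639800 × 0.12 × 0.16 × 0.09 × 0.12 = 132.668928 kJ m⁻²
Pathway 3: 329500 × 0.14 × 0.16 × 0.09 × 0.05 = 33.2136 kJ m⁻²
Total at Red-tailed hawk: 941.2416 + 132.668928 + 33.2136 = 1107.124128 kJ m⁻²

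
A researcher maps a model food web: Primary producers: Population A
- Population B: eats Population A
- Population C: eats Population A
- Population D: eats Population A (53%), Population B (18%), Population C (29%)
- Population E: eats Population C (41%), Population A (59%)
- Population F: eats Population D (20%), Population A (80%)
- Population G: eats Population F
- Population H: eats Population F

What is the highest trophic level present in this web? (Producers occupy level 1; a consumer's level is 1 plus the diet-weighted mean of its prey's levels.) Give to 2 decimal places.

3.29

Population B: 1 + 1 = 2
Population C: 1 + 1 = 2
Population D: 1 + (0.53×1 + 0.18×2 + 0.29×2) = 2.47
Population E: 1 + (0.41×2 + 0.59×1) = 2.41
Population F: 1 + (0.2×2.47 + 0.8×1) = 2.294
Population G: 1 + 2.294 = 3.294
Population H: 1 + 2.294 = 3.294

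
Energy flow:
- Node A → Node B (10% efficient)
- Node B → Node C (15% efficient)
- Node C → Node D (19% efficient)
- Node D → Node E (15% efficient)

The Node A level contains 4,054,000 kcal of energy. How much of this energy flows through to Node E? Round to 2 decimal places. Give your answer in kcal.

1733.09 kcal

Node B: 4054000 × 0.1 = 405400 kcal
Node C: 405400 × 0.15 = 60810 kcal
Node D: 60810 × 0.19 = 11553.9 kcal
Node E: 11553.9 × 0.15 = 1733.085 kcal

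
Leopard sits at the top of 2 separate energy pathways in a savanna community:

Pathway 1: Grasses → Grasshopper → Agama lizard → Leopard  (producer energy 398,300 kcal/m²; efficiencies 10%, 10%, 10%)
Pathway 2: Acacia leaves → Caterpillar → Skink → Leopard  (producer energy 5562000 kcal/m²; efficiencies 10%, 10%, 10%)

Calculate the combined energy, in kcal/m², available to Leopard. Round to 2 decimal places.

5960.30 kcal/m²

Pathway 1: 398300 × 0.1 × 0.1 × 0.1 = 398.3 kcal/m²
Pathway 2: 5562000 × 0.1 × 0.1 × 0.1 = 5562 kcal/m²
Total at Leopard: 398.3 + 5562 = 5960.3 kcal/m²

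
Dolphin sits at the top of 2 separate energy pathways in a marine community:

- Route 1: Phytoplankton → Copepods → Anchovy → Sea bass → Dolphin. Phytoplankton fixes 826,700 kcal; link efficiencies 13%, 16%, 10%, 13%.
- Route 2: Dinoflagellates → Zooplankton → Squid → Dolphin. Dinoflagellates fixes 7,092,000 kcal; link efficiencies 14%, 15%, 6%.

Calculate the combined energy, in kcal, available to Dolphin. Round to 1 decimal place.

Route 1: 826700 × 0.13 × 0.16 × 0.1 × 0.13 = 223.53968 kcal
Route 2: 7092000 × 0.14 × 0.15 × 0.06 = 8935.92 kcal
Total at Dolphin: 223.53968 + 8935.92 = 9159.45968 kcal

9159.5 kcal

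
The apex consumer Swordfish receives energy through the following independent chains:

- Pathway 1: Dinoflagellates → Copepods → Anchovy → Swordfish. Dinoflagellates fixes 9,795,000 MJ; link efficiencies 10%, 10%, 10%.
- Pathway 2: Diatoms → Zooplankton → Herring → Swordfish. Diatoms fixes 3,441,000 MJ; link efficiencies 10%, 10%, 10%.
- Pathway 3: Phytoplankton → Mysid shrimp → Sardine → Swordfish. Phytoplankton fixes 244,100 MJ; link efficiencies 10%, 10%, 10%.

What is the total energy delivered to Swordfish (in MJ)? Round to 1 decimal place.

13480.1 MJ

Pathway 1: 9795000 × 0.1 × 0.1 × 0.1 = 9795 MJ
Pathway 2: 3441000 × 0.1 × 0.1 × 0.1 = 3441 MJ
Pathway 3: 244100 × 0.1 × 0.1 × 0.1 = 244.1 MJ
Total at Swordfish: 9795 + 3441 + 244.1 = 13480.1 MJ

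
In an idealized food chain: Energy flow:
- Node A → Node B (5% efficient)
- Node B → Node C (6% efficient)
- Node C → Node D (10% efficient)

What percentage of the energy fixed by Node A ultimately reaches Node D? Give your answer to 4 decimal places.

Product of link efficiencies: 0.05 × 0.06 × 0.1 = 0.0003
As a percentage: 0.0003 × 100 = 0.0300%

0.0300%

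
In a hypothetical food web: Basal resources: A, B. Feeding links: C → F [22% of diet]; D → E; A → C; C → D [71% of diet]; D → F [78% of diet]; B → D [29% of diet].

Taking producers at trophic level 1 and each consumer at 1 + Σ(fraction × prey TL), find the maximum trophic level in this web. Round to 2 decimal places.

C: 1 + 1 = 2
D: 1 + (0.71×2 + 0.29×1) = 2.71
E: 1 + 2.71 = 3.71
F: 1 + (0.22×2 + 0.78×2.71) = 3.5538

3.71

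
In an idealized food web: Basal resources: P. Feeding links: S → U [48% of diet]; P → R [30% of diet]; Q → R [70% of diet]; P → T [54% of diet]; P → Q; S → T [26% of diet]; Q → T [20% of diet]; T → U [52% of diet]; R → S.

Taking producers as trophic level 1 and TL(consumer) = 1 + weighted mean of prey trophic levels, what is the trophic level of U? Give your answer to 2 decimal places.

4.29

Q: 1 + 1 = 2
R: 1 + (0.7×2 + 0.3×1) = 2.7
S: 1 + 2.7 = 3.7
T: 1 + (0.26×3.7 + 0.54×1 + 0.2×2) = 2.902
U: 1 + (0.48×3.7 + 0.52×2.902) = 4.28504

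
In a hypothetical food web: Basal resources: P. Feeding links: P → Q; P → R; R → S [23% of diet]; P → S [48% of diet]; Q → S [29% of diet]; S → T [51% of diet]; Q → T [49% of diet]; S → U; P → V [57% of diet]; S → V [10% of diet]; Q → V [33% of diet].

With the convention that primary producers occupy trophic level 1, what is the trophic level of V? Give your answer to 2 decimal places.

2.48

Q: 1 + 1 = 2
R: 1 + 1 = 2
S: 1 + (0.23×2 + 0.48×1 + 0.29×2) = 2.52
T: 1 + (0.51×2.52 + 0.49×2) = 3.2652
U: 1 + 2.52 = 3.52
V: 1 + (0.57×1 + 0.1×2.52 + 0.33×2) = 2.482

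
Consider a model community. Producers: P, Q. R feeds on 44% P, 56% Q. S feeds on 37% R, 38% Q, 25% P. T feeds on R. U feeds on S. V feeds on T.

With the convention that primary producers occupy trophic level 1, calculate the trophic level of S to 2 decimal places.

R: 1 + (0.44×1 + 0.56×1) = 2
S: 1 + (0.37×2 + 0.38×1 + 0.25×1) = 2.37
T: 1 + 2 = 3
U: 1 + 2.37 = 3.37
V: 1 + 3 = 4

2.37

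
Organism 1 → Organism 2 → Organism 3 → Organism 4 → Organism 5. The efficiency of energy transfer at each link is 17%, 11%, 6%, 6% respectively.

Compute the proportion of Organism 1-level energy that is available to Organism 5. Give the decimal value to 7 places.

Product of link efficiencies: 0.17 × 0.11 × 0.06 × 0.06 = 0.00006732

0.0000673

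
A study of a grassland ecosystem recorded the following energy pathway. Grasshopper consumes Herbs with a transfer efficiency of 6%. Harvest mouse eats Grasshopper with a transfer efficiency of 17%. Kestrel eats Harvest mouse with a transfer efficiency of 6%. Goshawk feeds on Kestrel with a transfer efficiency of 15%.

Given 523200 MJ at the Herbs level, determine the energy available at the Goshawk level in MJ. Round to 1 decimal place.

48.0 MJ

Grasshopper: 523200 × 0.06 = 31392 MJ
Harvest mouse: 31392 × 0.17 = 5336.64 MJ
Kestrel: 5336.64 × 0.06 = 320.1984 MJ
Goshawk: 320.1984 × 0.15 = 48.02976 MJ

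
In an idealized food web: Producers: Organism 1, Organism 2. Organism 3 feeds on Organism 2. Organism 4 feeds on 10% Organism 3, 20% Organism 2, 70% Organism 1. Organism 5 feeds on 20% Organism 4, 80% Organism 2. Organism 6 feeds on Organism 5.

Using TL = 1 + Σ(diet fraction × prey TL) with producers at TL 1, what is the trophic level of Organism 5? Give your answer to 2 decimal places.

2.22

Organism 3: 1 + 1 = 2
Organism 4: 1 + (0.1×2 + 0.2×1 + 0.7×1) = 2.1
Organism 5: 1 + (0.2×2.1 + 0.8×1) = 2.22
Organism 6: 1 + 2.22 = 3.22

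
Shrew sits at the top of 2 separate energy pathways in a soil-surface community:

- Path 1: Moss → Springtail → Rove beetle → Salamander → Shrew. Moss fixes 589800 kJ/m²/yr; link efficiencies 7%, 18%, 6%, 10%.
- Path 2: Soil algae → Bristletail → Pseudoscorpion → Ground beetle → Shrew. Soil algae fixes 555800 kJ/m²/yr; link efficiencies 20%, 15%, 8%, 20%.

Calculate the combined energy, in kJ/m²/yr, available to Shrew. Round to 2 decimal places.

Path 1: 589800 × 0.07 × 0.18 × 0.06 × 0.1 = 44.58888 kJ/m²/yr
Path 2: 555800 × 0.2 × 0.15 × 0.08 × 0.2 = 266.784 kJ/m²/yr
Total at Shrew: 44.58888 + 266.784 = 311.37288 kJ/m²/yr

311.37 kJ/m²/yr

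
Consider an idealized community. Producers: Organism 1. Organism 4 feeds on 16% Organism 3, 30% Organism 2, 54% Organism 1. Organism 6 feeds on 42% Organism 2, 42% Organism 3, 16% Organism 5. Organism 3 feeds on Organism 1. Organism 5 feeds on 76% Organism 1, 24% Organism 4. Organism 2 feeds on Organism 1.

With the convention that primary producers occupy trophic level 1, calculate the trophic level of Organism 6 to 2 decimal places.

Organism 2: 1 + 1 = 2
Organism 3: 1 + 1 = 2
Organism 4: 1 + (0.16×2 + 0.3×2 + 0.54×1) = 2.46
Organism 5: 1 + (0.76×1 + 0.24×2.46) = 2.3504
Organism 6: 1 + (0.42×2 + 0.42×2 + 0.16×2.3504) = 3.056064

3.06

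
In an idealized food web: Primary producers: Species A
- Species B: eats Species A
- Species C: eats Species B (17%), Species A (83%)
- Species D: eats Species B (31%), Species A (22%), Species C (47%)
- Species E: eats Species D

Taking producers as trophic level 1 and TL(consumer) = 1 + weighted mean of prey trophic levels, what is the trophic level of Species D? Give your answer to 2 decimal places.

2.86

Species B: 1 + 1 = 2
Species C: 1 + (0.17×2 + 0.83×1) = 2.17
Species D: 1 + (0.31×2 + 0.22×1 + 0.47×2.17) = 2.8599
Species E: 1 + 2.8599 = 3.8599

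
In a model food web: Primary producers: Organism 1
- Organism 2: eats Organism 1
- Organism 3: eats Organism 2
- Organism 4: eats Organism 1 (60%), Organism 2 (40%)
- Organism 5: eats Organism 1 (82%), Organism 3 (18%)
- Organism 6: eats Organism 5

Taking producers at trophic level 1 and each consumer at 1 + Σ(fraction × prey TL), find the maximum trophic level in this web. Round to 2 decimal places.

Organism 2: 1 + 1 = 2
Organism 3: 1 + 2 = 3
Organism 4: 1 + (0.6×1 + 0.4×2) = 2.4
Organism 5: 1 + (0.82×1 + 0.18×3) = 2.36
Organism 6: 1 + 2.36 = 3.36

3.36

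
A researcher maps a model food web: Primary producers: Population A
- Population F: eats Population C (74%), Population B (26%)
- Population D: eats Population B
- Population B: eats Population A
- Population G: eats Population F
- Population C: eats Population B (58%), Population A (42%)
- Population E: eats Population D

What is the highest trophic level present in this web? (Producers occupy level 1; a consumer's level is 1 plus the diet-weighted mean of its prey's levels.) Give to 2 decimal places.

4.43

Population B: 1 + 1 = 2
Population C: 1 + (0.58×2 + 0.42×1) = 2.58
Population D: 1 + 2 = 3
Population E: 1 + 3 = 4
Population F: 1 + (0.74×2.58 + 0.26×2) = 3.4292
Population G: 1 + 3.4292 = 4.4292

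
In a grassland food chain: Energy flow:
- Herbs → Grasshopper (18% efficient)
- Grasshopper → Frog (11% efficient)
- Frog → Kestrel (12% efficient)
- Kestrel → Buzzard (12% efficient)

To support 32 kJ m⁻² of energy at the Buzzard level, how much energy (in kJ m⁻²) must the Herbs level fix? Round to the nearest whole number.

Cumulative transfer efficiency: 0.18 × 0.11 × 0.12 × 0.12 = 0.00028512
Herbs energy = 32 / 0.00028512 = 112233 kJ m⁻²

112233 kJ m⁻²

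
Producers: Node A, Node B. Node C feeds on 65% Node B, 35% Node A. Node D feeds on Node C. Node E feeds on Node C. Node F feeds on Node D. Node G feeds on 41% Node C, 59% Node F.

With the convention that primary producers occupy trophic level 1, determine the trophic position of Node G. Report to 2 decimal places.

Node C: 1 + (0.65×1 + 0.35×1) = 2
Node D: 1 + 2 = 3
Node E: 1 + 2 = 3
Node F: 1 + 3 = 4
Node G: 1 + (0.41×2 + 0.59×4) = 4.18

4.18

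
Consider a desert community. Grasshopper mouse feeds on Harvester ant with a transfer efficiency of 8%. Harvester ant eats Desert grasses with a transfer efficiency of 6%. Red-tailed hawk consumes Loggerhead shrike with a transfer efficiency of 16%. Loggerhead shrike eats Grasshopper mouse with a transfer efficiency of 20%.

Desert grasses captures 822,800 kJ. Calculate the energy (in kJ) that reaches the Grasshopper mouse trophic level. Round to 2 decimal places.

Harvester ant: 822800 × 0.06 = 49368 kJ
Grasshopper mouse: 49368 × 0.08 = 3949.44 kJ

3949.44 kJ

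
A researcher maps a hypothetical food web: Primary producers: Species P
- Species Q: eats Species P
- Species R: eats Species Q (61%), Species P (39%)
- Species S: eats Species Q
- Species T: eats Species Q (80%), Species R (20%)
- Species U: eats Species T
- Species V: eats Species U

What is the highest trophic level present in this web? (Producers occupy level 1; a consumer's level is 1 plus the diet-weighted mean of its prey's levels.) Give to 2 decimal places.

Species Q: 1 + 1 = 2
Species R: 1 + (0.61×2 + 0.39×1) = 2.61
Species S: 1 + 2 = 3
Species T: 1 + (0.8×2 + 0.2×2.61) = 3.122
Species U: 1 + 3.122 = 4.122
Species V: 1 + 4.122 = 5.122

5.12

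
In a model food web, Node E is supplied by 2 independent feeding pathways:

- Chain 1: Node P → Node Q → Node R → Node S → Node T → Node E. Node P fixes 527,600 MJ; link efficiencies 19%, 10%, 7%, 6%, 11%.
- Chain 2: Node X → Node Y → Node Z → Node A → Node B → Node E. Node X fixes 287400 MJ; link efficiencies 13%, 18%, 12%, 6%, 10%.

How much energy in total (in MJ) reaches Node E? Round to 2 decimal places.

Chain 1: 527600 × 0.19 × 0.1 × 0.07 × 0.06 × 0.11 = 4.6312728 MJ
Chain 2: 287400 × 0.13 × 0.18 × 0.12 × 0.06 × 0.1 = 4.8421152 MJ
Total at Node E: 4.6312728 + 4.8421152 = 9.473388 MJ

9.47 MJ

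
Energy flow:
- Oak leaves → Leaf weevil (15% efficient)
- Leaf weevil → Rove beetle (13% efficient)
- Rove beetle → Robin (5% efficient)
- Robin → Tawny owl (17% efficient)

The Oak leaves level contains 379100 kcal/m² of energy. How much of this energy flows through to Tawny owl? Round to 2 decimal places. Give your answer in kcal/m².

Leaf weevil: 379100 × 0.15 = 56865 kcal/m²
Rove beetle: 56865 × 0.13 = 7392.45 kcal/m²
Robin: 7392.45 × 0.05 = 369.6225 kcal/m²
Tawny owl: 369.6225 × 0.17 = 62.835825 kcal/m²

62.84 kcal/m²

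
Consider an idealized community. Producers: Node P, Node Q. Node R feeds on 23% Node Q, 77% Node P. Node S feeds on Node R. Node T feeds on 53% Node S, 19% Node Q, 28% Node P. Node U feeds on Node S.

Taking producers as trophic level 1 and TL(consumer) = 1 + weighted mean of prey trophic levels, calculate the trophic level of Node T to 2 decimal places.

3.06

Node R: 1 + (0.23×1 + 0.77×1) = 2
Node S: 1 + 2 = 3
Node T: 1 + (0.53×3 + 0.19×1 + 0.28×1) = 3.06
Node U: 1 + 3 = 4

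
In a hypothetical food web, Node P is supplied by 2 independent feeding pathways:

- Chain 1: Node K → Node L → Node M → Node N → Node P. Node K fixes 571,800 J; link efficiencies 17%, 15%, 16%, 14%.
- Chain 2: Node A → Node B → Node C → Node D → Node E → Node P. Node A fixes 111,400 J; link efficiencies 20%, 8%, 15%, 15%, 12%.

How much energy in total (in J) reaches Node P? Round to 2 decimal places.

331.42 J

Chain 1: 571800 × 0.17 × 0.15 × 0.16 × 0.14 = 326.61216 J
Chain 2: 111400 × 0.2 × 0.08 × 0.15 × 0.15 × 0.12 = 4.81248 J
Total at Node P: 326.61216 + 4.81248 = 331.42464 J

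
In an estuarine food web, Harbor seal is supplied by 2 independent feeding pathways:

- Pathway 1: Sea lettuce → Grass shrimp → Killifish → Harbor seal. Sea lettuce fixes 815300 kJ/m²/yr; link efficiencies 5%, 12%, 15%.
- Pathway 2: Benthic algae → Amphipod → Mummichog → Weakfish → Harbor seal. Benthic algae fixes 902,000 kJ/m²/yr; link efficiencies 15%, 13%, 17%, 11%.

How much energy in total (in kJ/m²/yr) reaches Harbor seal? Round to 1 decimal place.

1062.7 kJ/m²/yr

Pathway 1: 815300 × 0.05 × 0.12 × 0.15 = 733.77 kJ/m²/yr
Pathway 2: 902000 × 0.15 × 0.13 × 0.17 × 0.11 = 328.9143 kJ/m²/yr
Total at Harbor seal: 733.77 + 328.9143 = 1062.6843 kJ/m²/yr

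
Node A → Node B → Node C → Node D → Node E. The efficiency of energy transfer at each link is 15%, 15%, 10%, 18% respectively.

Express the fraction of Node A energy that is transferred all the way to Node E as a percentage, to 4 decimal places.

0.0405%

Product of link efficiencies: 0.15 × 0.15 × 0.1 × 0.18 = 0.000405
As a percentage: 0.000405 × 100 = 0.0405%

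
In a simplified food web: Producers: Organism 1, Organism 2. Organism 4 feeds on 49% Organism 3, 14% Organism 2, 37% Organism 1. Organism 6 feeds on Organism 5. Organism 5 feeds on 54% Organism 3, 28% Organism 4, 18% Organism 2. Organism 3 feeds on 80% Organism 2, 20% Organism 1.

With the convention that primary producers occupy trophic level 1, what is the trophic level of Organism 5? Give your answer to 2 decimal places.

2.96

Organism 3: 1 + (0.8×1 + 0.2×1) = 2
Organism 4: 1 + (0.49×2 + 0.14×1 + 0.37×1) = 2.49
Organism 5: 1 + (0.54×2 + 0.28×2.49 + 0.18×1) = 2.9572
Organism 6: 1 + 2.9572 = 3.9572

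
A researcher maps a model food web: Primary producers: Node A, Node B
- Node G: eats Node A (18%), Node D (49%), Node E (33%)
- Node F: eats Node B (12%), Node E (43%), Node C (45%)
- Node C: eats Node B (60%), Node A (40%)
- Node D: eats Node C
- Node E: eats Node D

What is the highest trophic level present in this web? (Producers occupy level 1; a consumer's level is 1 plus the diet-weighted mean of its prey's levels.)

4

Node C: 1 + (0.6×1 + 0.4×1) = 2
Node D: 1 + 2 = 3
Node E: 1 + 3 = 4
Node F: 1 + (0.12×1 + 0.43×4 + 0.45×2) = 3.74
Node G: 1 + (0.18×1 + 0.49×3 + 0.33×4) = 3.97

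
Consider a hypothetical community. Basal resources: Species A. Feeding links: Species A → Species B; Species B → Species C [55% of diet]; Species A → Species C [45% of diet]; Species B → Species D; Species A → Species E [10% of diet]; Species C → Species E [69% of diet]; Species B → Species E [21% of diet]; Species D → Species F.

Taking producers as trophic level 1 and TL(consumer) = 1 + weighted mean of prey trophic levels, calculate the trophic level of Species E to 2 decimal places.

Species B: 1 + 1 = 2
Species C: 1 + (0.55×2 + 0.45×1) = 2.55
Species D: 1 + 2 = 3
Species E: 1 + (0.1×1 + 0.69×2.55 + 0.21×2) = 3.2795
Species F: 1 + 3 = 4

3.28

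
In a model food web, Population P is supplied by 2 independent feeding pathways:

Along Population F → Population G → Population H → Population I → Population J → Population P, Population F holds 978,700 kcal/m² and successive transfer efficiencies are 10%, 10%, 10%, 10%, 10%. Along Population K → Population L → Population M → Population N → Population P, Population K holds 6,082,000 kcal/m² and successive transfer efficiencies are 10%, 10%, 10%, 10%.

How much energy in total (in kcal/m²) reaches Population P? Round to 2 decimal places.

617.99 kcal/m²

Via Population F: 978700 × 0.1 × 0.1 × 0.1 × 0.1 × 0.1 = 9.787 kcal/m²
Via Population K: 6082000 × 0.1 × 0.1 × 0.1 × 0.1 = 608.2 kcal/m²
Total at Population P: 9.787 + 608.2 = 617.987 kcal/m²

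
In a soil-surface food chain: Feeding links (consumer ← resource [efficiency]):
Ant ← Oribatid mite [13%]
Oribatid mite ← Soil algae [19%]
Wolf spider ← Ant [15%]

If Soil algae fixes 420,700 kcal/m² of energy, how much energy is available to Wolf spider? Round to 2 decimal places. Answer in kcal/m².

Oribatid mite: 420700 × 0.19 = 79933 kcal/m²
Ant: 79933 × 0.13 = 10391.29 kcal/m²
Wolf spider: 10391.29 × 0.15 = 1558.6935 kcal/m²

1558.69 kcal/m²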